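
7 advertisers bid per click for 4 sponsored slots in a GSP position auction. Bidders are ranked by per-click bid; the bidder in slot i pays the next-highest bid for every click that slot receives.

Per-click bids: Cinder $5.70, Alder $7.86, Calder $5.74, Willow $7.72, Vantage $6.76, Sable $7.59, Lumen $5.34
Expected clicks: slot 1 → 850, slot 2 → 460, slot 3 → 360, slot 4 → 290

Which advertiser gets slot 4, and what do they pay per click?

Vantage; $5.74 per click

Per-click bids in order: $7.86 (Alder) > $7.72 (Willow) > $7.59 (Sable) > $6.76 (Vantage) > $5.74 (Calder) > …
Slot 4 goes to the fourth-ranked bidder, Vantage, who pays the next bid down: $5.74/click.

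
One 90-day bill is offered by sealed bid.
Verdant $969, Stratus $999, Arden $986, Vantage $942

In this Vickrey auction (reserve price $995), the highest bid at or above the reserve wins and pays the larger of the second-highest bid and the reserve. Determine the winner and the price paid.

Stratus pays $995

Bids ranked: 999 (Stratus) > 986 (Arden) > 969 (Verdant) > 942 (Vantage)
Highest eligible bid: Stratus at $999.
max(second-highest $986, reserve $995) = $995.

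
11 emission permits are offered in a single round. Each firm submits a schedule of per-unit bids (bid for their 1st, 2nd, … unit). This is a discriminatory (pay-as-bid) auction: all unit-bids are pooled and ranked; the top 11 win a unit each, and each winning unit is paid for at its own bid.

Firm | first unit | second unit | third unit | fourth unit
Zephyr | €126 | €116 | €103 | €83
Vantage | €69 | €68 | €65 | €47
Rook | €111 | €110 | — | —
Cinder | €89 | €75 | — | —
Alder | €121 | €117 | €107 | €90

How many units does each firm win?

Merging the schedules and taking the best 11: 126 (Zephyr-1), 121 (Alder-1), 117 (Alder-2), 116 (Zephyr-2), 111 (Rook-1), 110 (Rook-2), 107 (Alder-3), 103 (Zephyr-3), 90 (Alder-4), 89 (Cinder-1), 83 (Zephyr-4)
Next rejected bid: €75 (not a price — pay-as-bid).
Allocation: Alder 4, Cinder 1, Rook 2, Zephyr 4.

Alder 4, Cinder 1, Rook 2, Zephyr 4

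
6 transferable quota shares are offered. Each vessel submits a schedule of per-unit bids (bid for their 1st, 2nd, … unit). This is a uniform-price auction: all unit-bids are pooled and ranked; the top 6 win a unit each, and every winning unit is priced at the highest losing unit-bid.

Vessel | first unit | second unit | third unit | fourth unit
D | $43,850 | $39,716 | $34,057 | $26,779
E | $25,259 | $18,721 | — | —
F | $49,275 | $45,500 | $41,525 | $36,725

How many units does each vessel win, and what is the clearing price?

D 2, F 4; clearing price $34,057

Merging the schedules and taking the best 6: 49,275 (F-1), 45,500 (F-2), 43,850 (D-1), 41,525 (F-3), 39,716 (D-2), 36,725 (F-4)
First bid not allocated: $34,057.
Allocation: D 2, F 4.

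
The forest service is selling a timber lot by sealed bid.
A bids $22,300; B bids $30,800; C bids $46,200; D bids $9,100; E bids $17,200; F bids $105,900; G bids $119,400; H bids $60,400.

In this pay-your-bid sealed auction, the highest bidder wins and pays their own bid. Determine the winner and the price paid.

G pays $119,400

Bids in order: 119,400 (G) > 105,900 (F) > 60,400 (H) > 46,200 (C) > 30,800 (B) > 22,300 (A) > …
G is highest → pays own bid, $119,400.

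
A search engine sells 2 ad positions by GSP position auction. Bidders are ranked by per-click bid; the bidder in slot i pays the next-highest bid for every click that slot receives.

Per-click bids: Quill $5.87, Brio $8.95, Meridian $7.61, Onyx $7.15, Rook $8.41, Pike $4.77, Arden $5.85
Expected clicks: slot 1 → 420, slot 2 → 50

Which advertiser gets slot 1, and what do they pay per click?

Brio; $8.41 per click

Ranked by bid: $8.95 (Brio) > $8.41 (Rook) > $7.61 (Meridian) > …
Slot 1 goes to the first-ranked bidder, Brio, who pays the next bid down: $8.41/click.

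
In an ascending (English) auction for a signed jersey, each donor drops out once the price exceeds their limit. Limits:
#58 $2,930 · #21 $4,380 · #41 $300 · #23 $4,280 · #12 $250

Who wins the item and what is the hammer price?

#21 wins at $4,280

Ascending (English) auction: the price rises until one bidder remains; the winner pays the price at which the last rival dropped out.
Limits ranked: 4,380 (#21) > 4,280 (#23) > 2,930 (#58) > 300 (#41) > 250 (#12)
Once the price passes $4,280, only #21 is left; the hammer falls at #23's limit of $4,280.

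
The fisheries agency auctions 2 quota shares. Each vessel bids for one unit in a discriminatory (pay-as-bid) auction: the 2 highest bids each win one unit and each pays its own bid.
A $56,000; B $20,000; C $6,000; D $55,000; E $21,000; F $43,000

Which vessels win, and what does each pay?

A $56,000, D $55,000

Bids ranked high→low: 56,000 (A), 55,000 (D), 43,000 (F), 21,000 (E), …
Top 2: A, D.
Each winner pays its own bid: A $56,000, D $55,000.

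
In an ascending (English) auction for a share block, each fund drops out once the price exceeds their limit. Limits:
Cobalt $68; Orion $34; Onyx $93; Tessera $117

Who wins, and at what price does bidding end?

Tessera wins at $93

Sorting limits: 117 (Tessera) > 93 (Onyx) > 68 (Cobalt) > 34 (Orion)
Bidding ends when Onyx exits at $93; Tessera takes it.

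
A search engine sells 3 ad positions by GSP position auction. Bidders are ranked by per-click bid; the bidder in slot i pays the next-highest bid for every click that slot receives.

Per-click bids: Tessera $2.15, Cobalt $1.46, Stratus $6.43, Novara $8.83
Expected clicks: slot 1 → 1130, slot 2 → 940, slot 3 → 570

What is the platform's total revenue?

Ranked by bid: $8.83 (Novara) > $6.43 (Stratus) > $2.15 (Tessera) > $1.46 (Cobalt)
Slot 1: Novara pays $6.43 × 1130 = $7265.90
Slot 2: Stratus pays $2.15 × 940 = $2021.00
Slot 3: Tessera pays $1.46 × 570 = $832.20
Total = $10119.10

Total revenue: $10119.10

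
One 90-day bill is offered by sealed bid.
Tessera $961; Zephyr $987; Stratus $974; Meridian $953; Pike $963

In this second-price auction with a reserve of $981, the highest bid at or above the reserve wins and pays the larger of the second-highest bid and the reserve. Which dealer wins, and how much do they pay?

Sorting bids: 987 (Zephyr) > 974 (Stratus) > 963 (Pike) > 961 (Tessera) > 953 (Meridian)
Zephyr has the top bid at or above the reserve ($987).
Second-highest bid $974 is below the reserve $981, so the reserve binds → payment $981.

Zephyr pays $981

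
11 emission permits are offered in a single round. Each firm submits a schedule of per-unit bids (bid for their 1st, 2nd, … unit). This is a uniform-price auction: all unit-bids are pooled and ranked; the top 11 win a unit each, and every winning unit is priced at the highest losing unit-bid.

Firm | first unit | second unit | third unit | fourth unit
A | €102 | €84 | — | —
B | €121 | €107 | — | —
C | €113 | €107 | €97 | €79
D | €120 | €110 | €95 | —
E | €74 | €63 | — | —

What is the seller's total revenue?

Merging the schedules and taking the best 11: 121 (B-1), 120 (D-1), 113 (C-1), 110 (D-2), 107 (B-2), 107 (C-2), 102 (A-1), 97 (C-3), 95 (D-3), 84 (A-2), 79 (C-4)
Highest rejected unit-bid = €74.
Allocation: A 2, B 2, C 4, D 3. Every unit priced at €74.
Revenue = 11 × 74 = €814.

Total revenue: €814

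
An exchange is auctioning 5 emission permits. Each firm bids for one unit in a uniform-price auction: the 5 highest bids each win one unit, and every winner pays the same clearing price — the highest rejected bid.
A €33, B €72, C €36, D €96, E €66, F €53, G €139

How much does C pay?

C pays €0

Bids ranked high→low: 139 (G), 96 (D), 72 (B), 66 (E), 53 (F), 36 (C), 33 (A)
Top 5: G, D, B, E, F.
Clearing price = highest rejected bid = €36.
C does not win → pays €0.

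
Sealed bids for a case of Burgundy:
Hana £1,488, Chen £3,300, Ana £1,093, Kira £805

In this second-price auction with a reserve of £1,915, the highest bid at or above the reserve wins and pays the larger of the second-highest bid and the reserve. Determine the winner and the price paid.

Sorting bids: 3,300 (Chen) > 1,488 (Hana) > 1,093 (Ana) > 805 (Kira)
Highest eligible bid: Chen at £3,300.
max(second-highest £1,488, reserve £1,915) = £1,915.

Chen pays £1,915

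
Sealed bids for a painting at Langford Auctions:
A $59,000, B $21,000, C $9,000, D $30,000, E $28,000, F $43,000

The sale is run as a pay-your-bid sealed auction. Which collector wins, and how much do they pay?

Rule: the highest bidder wins and pays their own bid.
Bids ranked: 59,000 (A) > 43,000 (F) > 30,000 (D) > 28,000 (E) > 21,000 (B) > 9,000 (C)
A has the highest bid and pays exactly that: $59,000.

A pays $59,000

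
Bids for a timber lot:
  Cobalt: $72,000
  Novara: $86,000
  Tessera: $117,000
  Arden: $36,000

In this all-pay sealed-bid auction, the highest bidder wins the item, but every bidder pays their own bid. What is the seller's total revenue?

Rule: the highest bidder wins the item, but every bidder pays their own bid.
Bids in order: 117,000 (Tessera) > 86,000 (Novara) > 72,000 (Cobalt) > 36,000 (Arden)
Tessera wins with the top bid; all bids are sunk regardless.
Every bidder forfeits their bid regardless of winning.
Revenue = 72,000 + 86,000 + 117,000 + 36,000 = $311,000.

Total revenue: $311,000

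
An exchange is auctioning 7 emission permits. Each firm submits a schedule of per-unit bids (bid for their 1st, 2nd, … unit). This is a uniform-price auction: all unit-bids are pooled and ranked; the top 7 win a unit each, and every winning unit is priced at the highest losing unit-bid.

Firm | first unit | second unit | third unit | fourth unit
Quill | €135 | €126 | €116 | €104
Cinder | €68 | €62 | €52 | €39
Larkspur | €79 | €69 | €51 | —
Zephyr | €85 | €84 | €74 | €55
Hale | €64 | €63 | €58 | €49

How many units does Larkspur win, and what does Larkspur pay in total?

All unit-bids, highest first — top 7: 135 (Quill-1), 126 (Quill-2), 116 (Quill-3), 104 (Quill-4), 85 (Zephyr-1), 84 (Zephyr-2), 79 (Larkspur-1)
The (k+1)-th unit-bid is €74.
Larkspur wins 1 unit(s) at €74 each.

Larkspur: 1 unit, pays €74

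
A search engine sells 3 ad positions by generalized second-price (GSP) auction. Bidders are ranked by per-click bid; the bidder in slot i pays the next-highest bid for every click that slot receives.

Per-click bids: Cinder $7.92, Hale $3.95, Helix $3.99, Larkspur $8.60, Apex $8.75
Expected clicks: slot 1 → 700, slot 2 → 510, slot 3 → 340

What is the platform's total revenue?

Ranked by bid: $8.75 (Apex) > $8.60 (Larkspur) > $7.92 (Cinder) > $3.99 (Helix) > …
Slot 1: Apex pays $8.60 × 700 = $6020.00
Slot 2: Larkspur pays $7.92 × 510 = $4039.20
Slot 3: Cinder pays $3.99 × 340 = $1356.60
Total = $11415.80

Total revenue: $11415.80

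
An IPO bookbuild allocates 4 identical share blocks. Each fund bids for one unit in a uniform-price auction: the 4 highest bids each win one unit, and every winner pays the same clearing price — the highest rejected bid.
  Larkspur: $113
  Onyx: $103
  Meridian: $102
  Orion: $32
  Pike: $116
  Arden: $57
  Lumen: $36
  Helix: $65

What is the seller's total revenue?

Sorting: 116 (Pike), 113 (Larkspur), 103 (Onyx), 102 (Meridian), 65 (Helix), 57 (Arden), …
Winners (4 units): Pike, Larkspur, Onyx, Meridian.
Clearing price = highest rejected bid = $65.
Total revenue = 4 × $65 = $260.

Total revenue: $260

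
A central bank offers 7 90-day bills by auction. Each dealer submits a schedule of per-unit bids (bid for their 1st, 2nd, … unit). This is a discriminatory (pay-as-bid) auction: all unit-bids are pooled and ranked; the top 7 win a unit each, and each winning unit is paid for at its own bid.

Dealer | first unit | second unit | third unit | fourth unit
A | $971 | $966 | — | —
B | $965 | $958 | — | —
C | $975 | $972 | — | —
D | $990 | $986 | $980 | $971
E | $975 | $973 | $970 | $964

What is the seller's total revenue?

Merging the schedules and taking the best 7: 990 (D-1), 986 (D-2), 980 (D-3), 975 (C-1), 975 (E-1), 973 (E-2), 972 (C-2)
Next rejected bid: $971 (not a price — pay-as-bid).
Each winning unit pays its own bid.
Revenue = 990 + 986 + 980 + 975 + 975 + 973 + 972 = $6,851.

Total revenue: $6,851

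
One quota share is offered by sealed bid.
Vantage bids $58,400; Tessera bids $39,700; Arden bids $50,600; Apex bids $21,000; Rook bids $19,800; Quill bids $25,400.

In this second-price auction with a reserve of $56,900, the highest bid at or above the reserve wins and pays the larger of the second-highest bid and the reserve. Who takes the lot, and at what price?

Bids ranked: 58,400 (Vantage) > 50,600 (Arden) > 39,700 (Tessera) > 25,400 (Quill) > 21,000 (Apex) > 19,800 (Rook)
Highest eligible bid: Vantage at $58,400.
Second-highest bid $50,600 is below the reserve $56,900, so the reserve binds → payment $56,900.

Vantage pays $56,900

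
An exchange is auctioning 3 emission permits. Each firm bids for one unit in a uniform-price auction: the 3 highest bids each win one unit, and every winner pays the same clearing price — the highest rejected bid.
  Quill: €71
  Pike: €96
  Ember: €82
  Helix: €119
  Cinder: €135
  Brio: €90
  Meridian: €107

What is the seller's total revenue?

Bids ranked high→low: 135 (Cinder), 119 (Helix), 107 (Meridian), 96 (Pike), 90 (Brio), …
The 3 highest are Cinder, Helix, Meridian.
Clearing price = highest rejected bid = €96.
Total revenue = 3 × €96 = €288.

Total revenue: €288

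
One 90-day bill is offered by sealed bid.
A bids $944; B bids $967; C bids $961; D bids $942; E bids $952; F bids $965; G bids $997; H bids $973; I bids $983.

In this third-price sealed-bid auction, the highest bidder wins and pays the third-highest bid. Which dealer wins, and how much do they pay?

Bids ranked: 997 (G) > 983 (I) > 973 (H) > 967 (B) > 965 (F) > 961 (C) > …
G wins; payment is bid #3 in the ranking = $973.

G pays $973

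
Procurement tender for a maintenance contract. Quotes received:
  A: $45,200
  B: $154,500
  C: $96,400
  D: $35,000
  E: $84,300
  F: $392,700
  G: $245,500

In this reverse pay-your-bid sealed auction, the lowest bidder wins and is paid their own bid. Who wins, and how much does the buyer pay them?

D is paid $35,000

Bids ranked: 35,000 (D) < 45,200 (A) < 84,300 (E) < 96,400 (C) < 154,500 (B) < 245,500 (G) < …
D is lowest → is paid own bid, $35,000.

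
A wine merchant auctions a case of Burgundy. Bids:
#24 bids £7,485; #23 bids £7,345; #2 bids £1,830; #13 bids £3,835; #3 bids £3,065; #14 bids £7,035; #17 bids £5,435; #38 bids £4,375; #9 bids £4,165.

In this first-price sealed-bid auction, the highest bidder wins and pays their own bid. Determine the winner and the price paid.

#24 pays £7,485

Bids in order: 7,485 (#24) > 7,345 (#23) > 7,035 (#14) > 5,435 (#17) > 4,375 (#38) > 4,165 (#9) > …
#24 is highest → pays own bid, £7,485.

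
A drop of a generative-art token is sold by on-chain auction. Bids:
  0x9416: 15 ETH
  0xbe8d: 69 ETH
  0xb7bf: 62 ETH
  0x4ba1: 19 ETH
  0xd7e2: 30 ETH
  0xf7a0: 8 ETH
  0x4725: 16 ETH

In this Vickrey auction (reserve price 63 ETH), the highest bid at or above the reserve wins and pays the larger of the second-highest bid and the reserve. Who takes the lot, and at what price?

Sorting bids: 69 (0xbe8d) > 62 (0xb7bf) > 30 (0xd7e2) > 19 (0x4ba1) > 16 (0x4725) > 15 (0x9416) > …
0xbe8d has the top bid at or above the reserve (69 ETH).
Second-highest bid 62 ETH is below the reserve 63 ETH, so the reserve binds → payment 63 ETH.

0xbe8d pays 63 ETH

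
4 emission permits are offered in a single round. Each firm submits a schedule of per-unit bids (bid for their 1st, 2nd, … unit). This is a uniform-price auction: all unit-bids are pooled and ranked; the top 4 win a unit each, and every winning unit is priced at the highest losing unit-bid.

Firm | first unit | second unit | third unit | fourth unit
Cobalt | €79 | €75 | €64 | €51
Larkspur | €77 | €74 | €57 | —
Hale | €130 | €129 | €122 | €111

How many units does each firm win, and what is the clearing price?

Hale 4; clearing price €79

Merging the schedules and taking the best 4: 130 (Hale-1), 129 (Hale-2), 122 (Hale-3), 111 (Hale-4)
Highest rejected unit-bid = €79.
Allocation: Hale 4.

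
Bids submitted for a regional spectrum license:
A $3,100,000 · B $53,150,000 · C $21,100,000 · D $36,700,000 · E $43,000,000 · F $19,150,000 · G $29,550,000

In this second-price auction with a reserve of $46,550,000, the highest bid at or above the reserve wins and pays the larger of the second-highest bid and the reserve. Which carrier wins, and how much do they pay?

B pays $46,550,000

Sorting bids: 53,150,000 (B) > 43,000,000 (E) > 36,700,000 (D) > 29,550,000 (G) > 21,100,000 (C) > 19,150,000 (F) > …
B has the top bid at or above the reserve ($53,150,000).
max(second-highest $43,000,000, reserve $46,550,000) = $46,550,000.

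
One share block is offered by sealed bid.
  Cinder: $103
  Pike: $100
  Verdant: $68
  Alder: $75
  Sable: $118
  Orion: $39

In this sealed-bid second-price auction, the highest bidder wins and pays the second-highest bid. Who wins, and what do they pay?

Bids ranked: 118 (Sable) > 103 (Cinder) > 100 (Pike) > 75 (Alder) > 68 (Verdant) > 39 (Orion)
Sable is highest; pays the second-highest bid, $103.

Sable pays $103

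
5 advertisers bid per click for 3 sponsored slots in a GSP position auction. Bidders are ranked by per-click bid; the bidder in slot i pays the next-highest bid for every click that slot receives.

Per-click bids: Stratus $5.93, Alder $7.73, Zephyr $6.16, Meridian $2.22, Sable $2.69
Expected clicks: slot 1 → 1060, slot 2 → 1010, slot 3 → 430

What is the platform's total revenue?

Total revenue: $13675.60

Sorting advertisers: $7.73 (Alder) > $6.16 (Zephyr) > $5.93 (Stratus) > $2.69 (Sable) > …
Slot 1: Alder pays $6.16 × 1060 = $6529.60
Slot 2: Zephyr pays $5.93 × 1010 = $5989.30
Slot 3: Stratus pays $2.69 × 430 = $1156.70
Total = $13675.60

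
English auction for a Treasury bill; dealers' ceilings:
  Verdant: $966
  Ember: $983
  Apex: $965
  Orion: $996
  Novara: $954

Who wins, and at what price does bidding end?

Limits ranked: 996 (Orion) > 983 (Ember) > 966 (Verdant) > 965 (Apex) > 954 (Novara)
Bidding ends when Ember exits at $983; Orion takes it.

Orion wins at $983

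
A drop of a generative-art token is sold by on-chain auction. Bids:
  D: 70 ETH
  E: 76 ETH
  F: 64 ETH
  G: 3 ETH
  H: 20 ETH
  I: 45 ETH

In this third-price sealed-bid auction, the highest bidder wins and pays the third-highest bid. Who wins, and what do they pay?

Sorting bids: 76 (E) > 70 (D) > 64 (F) > 45 (I) > 20 (H) > 3 (G)
E is highest; pays the third-highest bid, 64 ETH.

E pays 64 ETH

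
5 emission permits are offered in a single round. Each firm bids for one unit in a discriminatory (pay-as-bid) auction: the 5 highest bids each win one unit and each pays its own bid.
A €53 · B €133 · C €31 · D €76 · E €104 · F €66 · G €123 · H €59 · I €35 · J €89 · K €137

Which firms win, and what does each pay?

Ordering the bids: 137 (K), 133 (B), 123 (G), 104 (E), 89 (J), 76 (D), 66 (F), …
The 5 highest are K, B, G, E, J.
Each winner pays its own bid: K €137, B €133, G €123, E €104, J €89.

K €137, B €133, G €123, E €104, J €89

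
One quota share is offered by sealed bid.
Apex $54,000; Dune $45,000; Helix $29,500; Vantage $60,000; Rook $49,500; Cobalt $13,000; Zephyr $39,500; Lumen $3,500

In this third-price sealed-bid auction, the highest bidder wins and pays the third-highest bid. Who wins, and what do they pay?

Vantage pays $49,500

Rule: the highest bidder wins and pays the third-highest bid.
Sorting bids: 60,000 (Vantage) > 54,000 (Apex) > 49,500 (Rook) > 45,000 (Dune) > 39,500 (Zephyr) > 29,500 (Helix) > …
Vantage wins; payment is bid #3 in the ranking = $49,500.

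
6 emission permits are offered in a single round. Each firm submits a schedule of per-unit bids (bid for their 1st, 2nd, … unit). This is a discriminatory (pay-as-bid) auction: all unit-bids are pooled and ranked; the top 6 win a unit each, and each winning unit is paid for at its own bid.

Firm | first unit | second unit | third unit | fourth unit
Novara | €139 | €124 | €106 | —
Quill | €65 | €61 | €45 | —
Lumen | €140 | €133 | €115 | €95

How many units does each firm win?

Lumen 3, Novara 3

All unit-bids, highest first — top 6: 140 (Lumen-1), 139 (Novara-1), 133 (Lumen-2), 124 (Novara-2), 115 (Lumen-3), 106 (Novara-3)
Next rejected bid: €95 (not a price — pay-as-bid).
Allocation: Lumen 3, Novara 3.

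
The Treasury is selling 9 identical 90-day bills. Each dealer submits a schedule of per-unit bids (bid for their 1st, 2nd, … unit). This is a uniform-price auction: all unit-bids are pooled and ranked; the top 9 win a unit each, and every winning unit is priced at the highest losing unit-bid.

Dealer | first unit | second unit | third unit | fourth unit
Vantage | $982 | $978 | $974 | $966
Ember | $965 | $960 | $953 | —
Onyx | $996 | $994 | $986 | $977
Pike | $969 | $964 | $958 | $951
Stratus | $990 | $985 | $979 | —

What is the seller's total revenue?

Pooled unit-bids ranked (top 9): 996 (Onyx-1), 994 (Onyx-2), 990 (Stratus-1), 986 (Onyx-3), 985 (Stratus-2), 982 (Vantage-1), 979 (Stratus-3), 978 (Vantage-2), 977 (Onyx-4)
First bid not allocated: $974.
Allocation: Onyx 4, Stratus 3, Vantage 2. Every unit priced at $974.
Revenue = 9 × 974 = $8,766.

Total revenue: $8,766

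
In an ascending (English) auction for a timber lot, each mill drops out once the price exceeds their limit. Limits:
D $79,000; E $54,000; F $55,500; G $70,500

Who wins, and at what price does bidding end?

D wins at $70,500

Limits ranked: 79,000 (D) > 70,500 (G) > 55,500 (F) > 54,000 (E)
Once the price passes $70,500, only D is left; the hammer falls at G's limit of $70,500.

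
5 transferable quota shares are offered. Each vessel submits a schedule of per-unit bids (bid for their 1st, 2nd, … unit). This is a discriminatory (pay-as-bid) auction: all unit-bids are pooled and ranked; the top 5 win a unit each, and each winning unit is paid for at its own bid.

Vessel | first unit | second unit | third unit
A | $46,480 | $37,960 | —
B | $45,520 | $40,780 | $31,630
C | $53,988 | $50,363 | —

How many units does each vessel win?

A 1, B 2, C 2

Merging the schedules and taking the best 5: 53,988 (C-1), 50,363 (C-2), 46,480 (A-1), 45,520 (B-1), 40,780 (B-2)
Next rejected bid: $37,960 (not a price — pay-as-bid).
Allocation: A 1, B 2, C 2.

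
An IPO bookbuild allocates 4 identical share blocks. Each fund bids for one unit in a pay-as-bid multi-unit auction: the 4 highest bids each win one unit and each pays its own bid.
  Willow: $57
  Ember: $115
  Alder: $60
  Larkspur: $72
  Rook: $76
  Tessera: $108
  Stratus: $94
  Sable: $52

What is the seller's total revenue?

Ordering the bids: 115 (Ember), 108 (Tessera), 94 (Stratus), 76 (Rook), 72 (Larkspur), 60 (Alder), …
Top 4: Ember, Tessera, Stratus, Rook.
Total revenue = 115 + 108 + 94 + 76 = $393.

Total revenue: $393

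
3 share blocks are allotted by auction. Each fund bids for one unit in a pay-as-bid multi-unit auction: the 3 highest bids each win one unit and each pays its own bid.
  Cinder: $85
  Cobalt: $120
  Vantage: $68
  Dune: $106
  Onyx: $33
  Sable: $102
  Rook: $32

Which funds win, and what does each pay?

Bids ranked high→low: 120 (Cobalt), 106 (Dune), 102 (Sable), 85 (Cinder), 68 (Vantage), …
Top 3: Cobalt, Dune, Sable.
Each winner pays its own bid: Cobalt $120, Dune $106, Sable $102.

Cobalt $120, Dune $106, Sable $102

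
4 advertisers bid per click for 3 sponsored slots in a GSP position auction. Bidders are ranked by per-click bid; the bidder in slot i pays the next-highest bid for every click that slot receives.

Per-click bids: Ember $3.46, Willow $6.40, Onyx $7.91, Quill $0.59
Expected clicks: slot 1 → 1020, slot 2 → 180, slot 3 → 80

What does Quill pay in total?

Ranked by bid: $7.91 (Onyx) > $6.40 (Willow) > $3.46 (Ember) > $0.59 (Quill)
Quill ranks below slot 3 → no slot, pays nothing.

Quill pays $0.00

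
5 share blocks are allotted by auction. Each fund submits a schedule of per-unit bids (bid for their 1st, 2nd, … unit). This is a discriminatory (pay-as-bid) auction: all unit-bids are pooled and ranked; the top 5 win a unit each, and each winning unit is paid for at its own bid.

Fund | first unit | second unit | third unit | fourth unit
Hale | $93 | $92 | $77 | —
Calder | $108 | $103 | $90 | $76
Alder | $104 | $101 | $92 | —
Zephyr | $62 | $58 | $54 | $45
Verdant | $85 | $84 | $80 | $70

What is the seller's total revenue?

Total revenue: $509

All unit-bids, highest first — top 5: 108 (Calder-1), 104 (Alder-1), 103 (Calder-2), 101 (Alder-2), 93 (Hale-1)
Next rejected bid: $92 (not a price — pay-as-bid).
Each winning unit pays its own bid.
Revenue = 108 + 104 + 103 + 101 + 93 = $509.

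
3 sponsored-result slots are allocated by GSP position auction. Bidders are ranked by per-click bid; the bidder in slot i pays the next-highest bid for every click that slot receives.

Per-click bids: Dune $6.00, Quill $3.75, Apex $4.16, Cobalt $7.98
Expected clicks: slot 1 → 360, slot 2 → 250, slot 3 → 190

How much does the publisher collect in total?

Sorting advertisers: $7.98 (Cobalt) > $6.00 (Dune) > $4.16 (Apex) > $3.75 (Quill)
Slot 1: Cobalt pays $6.00 × 360 = $2160.00
Slot 2: Dune pays $4.16 × 250 = $1040.00
Slot 3: Apex pays $3.75 × 190 = $712.50
Total = $3912.50

Total revenue: $3912.50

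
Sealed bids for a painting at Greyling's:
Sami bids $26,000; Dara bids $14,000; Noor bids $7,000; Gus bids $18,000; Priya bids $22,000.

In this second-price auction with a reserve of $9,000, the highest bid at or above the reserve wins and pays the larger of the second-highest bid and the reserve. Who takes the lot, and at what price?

Sami pays $22,000

Sorting bids: 26,000 (Sami) > 22,000 (Priya) > 18,000 (Gus) > 14,000 (Dara) > 7,000 (Noor)
Highest eligible bid: Sami at $26,000.
max(second-highest $22,000, reserve $9,000) = $22,000; the reserve does not bind.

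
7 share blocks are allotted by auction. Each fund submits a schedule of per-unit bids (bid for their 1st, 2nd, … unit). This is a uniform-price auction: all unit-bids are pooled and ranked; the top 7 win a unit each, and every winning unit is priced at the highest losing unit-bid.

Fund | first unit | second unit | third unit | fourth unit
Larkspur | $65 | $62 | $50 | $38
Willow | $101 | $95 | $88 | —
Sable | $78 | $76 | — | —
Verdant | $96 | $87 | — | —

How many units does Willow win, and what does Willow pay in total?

All unit-bids, highest first — top 7: 101 (Willow-1), 96 (Verdant-1), 95 (Willow-2), 88 (Willow-3), 87 (Verdant-2), 78 (Sable-1), 76 (Sable-2)
First bid not allocated: $65.
Willow wins 3 unit(s) at $65 each.

Willow: 3 units, pays $195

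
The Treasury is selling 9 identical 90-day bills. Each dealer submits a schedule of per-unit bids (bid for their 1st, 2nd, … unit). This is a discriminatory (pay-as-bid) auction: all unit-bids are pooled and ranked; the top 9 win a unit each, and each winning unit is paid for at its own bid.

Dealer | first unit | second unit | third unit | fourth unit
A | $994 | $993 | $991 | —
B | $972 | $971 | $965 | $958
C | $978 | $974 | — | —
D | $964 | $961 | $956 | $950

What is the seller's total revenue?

Total revenue: $8,802

Merging the schedules and taking the best 9: 994 (A-1), 993 (A-2), 991 (A-3), 978 (C-1), 974 (C-2), 972 (B-1), 971 (B-2), 965 (B-3), 964 (D-1)
Next rejected bid: $961 (not a price — pay-as-bid).
Each winning unit pays its own bid.
Revenue = 994 + 993 + 991 + 978 + 974 + 972 + 971 + 965 + 964 = $8,802.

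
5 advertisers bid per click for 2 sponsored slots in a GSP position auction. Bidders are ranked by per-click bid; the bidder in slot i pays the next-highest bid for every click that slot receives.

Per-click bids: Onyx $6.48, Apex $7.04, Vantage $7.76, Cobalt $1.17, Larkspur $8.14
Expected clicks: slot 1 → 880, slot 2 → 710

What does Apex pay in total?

Ranked by bid: $8.14 (Larkspur) > $7.76 (Vantage) > $7.04 (Apex) > …
Apex ranks below slot 2 → no slot, pays nothing.

Apex pays $0.00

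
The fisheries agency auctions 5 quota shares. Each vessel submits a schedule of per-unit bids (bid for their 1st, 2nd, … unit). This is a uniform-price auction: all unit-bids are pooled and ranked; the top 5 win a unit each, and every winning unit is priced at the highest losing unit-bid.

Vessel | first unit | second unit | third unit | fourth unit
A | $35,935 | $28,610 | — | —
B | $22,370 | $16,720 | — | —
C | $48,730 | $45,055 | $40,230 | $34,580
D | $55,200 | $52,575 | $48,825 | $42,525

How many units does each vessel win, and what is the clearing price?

Pooled unit-bids ranked (top 5): 55,200 (D-1), 52,575 (D-2), 48,825 (D-3), 48,730 (C-1), 45,055 (C-2)
Highest rejected unit-bid = $42,525.
Allocation: C 2, D 3.

C 2, D 3; clearing price $42,525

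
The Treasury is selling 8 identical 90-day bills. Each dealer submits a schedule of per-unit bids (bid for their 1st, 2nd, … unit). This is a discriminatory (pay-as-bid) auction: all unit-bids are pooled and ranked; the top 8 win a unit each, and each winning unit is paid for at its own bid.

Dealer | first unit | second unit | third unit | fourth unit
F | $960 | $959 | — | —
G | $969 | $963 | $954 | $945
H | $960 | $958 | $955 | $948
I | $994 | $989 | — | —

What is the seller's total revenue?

Total revenue: $7,752

Merging the schedules and taking the best 8: 994 (I-1), 989 (I-2), 969 (G-1), 963 (G-2), 960 (F-1), 960 (H-1), 959 (F-2), 958 (H-2)
Next rejected bid: $955 (not a price — pay-as-bid).
Each winning unit pays its own bid.
Revenue = 994 + 989 + 969 + 963 + 960 + 960 + 959 + 958 = $7,752.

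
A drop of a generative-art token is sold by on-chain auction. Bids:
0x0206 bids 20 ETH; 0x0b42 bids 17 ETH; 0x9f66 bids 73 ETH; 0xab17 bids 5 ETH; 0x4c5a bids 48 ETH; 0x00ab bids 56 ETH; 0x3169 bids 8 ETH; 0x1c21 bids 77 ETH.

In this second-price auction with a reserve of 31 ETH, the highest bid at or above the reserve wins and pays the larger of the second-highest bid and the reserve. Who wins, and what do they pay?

Rule: the highest bid at or above the reserve wins and pays the larger of the second-highest bid and the reserve.
Bids in order: 77 (0x1c21) > 73 (0x9f66) > 56 (0x00ab) > 48 (0x4c5a) > 20 (0x0206) > 17 (0x0b42) > …
0x1c21 has the top bid at or above the reserve (77 ETH).
max(second-highest 73 ETH, reserve 31 ETH) = 73 ETH; the reserve does not bind.

0x1c21 pays 73 ETH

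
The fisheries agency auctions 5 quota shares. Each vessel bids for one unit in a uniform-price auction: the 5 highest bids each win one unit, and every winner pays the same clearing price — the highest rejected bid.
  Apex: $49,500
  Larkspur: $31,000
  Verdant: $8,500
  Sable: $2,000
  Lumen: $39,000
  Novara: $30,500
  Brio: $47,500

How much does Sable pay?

Sable pays $0

Ordering the bids: 49,500 (Apex), 47,500 (Brio), 39,000 (Lumen), 31,000 (Larkspur), 30,500 (Novara), 8,500 (Verdant), 2,000 (Sable)
The 5 highest are Apex, Brio, Lumen, Larkspur, Novara.
Clearing price = highest rejected bid = $8,500.
Sable does not win → pays $0.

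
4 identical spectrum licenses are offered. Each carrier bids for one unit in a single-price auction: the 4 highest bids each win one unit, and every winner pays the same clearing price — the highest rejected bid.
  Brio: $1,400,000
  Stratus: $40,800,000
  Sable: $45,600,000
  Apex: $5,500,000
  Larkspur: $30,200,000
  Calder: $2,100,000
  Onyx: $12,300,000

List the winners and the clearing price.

Sorting: 45,600,000 (Sable), 40,800,000 (Stratus), 30,200,000 (Larkspur), 12,300,000 (Onyx), 5,500,000 (Apex), 2,100,000 (Calder), …
Top 4: Sable, Stratus, Larkspur, Onyx.
First losing bid is Apex's $5,500,000, which sets the uniform price.

Sable, Stratus, Larkspur, Onyx; each pays $5,500,000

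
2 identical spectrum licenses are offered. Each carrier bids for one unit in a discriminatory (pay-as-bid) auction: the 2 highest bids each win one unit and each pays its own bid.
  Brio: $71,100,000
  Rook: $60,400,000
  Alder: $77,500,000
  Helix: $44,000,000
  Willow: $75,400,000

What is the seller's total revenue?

Total revenue: $152,900,000

Sorting: 77,500,000 (Alder), 75,400,000 (Willow), 71,100,000 (Brio), 60,400,000 (Rook), …
Top 2: Alder, Willow.
Total revenue = 77,500,000 + 75,400,000 = $152,900,000.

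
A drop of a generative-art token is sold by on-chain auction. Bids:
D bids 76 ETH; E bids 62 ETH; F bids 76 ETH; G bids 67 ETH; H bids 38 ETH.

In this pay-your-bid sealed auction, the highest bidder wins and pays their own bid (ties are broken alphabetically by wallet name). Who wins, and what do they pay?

D pays 76 ETH

Bids ranked: 76 (D) > 76 (F) > 67 (G) > 62 (E) > 38 (H)
Tie at 76 ETH → D wins by tie-break.
D has the highest bid and pays exactly that: 76 ETH.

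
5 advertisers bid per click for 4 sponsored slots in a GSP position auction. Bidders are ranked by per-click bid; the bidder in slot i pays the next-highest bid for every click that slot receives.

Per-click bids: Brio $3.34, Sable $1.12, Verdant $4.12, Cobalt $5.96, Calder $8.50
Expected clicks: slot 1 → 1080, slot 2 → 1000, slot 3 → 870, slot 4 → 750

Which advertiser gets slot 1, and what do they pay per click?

Calder; $5.96 per click

Ranked by bid: $8.50 (Calder) > $5.96 (Cobalt) > $4.12 (Verdant) > $3.34 (Brio) > $1.12 (Sable)
Slot 1 goes to the first-ranked bidder, Calder, who pays the next bid down: $5.96/click.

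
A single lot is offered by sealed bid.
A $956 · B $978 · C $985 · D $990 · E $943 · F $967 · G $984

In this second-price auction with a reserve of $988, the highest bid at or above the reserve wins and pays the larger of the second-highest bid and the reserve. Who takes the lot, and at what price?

D pays $988

Bids ranked: 990 (D) > 985 (C) > 984 (G) > 978 (B) > 967 (F) > 956 (A) > …
D has the top bid at or above the reserve ($990).
Second-highest bid $985 is below the reserve $988, so the reserve binds → payment $988.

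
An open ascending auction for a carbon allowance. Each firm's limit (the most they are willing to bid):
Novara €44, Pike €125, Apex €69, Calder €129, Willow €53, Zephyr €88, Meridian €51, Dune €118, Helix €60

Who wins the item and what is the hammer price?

Calder wins at €125

Open ascending-bid auction: the price rises until one bidder remains; the winner pays the price at which the last rival dropped out.
Sorting limits: 129 (Calder) > 125 (Pike) > 118 (Dune) > 88 (Zephyr) > 69 (Apex) > 60 (Helix) > …
Once the price passes €125, only Calder is left; the hammer falls at Pike's limit of €125.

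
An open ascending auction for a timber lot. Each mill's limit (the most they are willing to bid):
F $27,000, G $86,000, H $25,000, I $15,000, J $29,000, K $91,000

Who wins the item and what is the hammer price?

K wins at $86,000

Limits ranked: 91,000 (K) > 86,000 (G) > 29,000 (J) > 27,000 (F) > 25,000 (H) > 15,000 (I)
Bidding ends when G exits at $86,000; K takes it.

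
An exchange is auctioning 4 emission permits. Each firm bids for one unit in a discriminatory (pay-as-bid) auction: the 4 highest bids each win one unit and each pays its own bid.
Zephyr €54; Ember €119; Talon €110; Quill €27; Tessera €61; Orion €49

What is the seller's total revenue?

Total revenue: €344

Ordering the bids: 119 (Ember), 110 (Talon), 61 (Tessera), 54 (Zephyr), 49 (Orion), 27 (Quill)
Winners (4 units): Ember, Talon, Tessera, Zephyr.
Total revenue = 119 + 110 + 61 + 54 = €344.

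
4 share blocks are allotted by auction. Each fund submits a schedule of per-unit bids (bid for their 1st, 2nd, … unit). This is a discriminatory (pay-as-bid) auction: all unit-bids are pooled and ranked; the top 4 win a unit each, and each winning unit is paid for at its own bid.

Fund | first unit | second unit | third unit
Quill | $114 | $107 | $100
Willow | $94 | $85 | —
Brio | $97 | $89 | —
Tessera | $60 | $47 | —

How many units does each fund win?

Brio 1, Quill 3

All unit-bids, highest first — top 4: 114 (Quill-1), 107 (Quill-2), 100 (Quill-3), 97 (Brio-1)
Next rejected bid: $94 (not a price — pay-as-bid).
Allocation: Brio 1, Quill 3.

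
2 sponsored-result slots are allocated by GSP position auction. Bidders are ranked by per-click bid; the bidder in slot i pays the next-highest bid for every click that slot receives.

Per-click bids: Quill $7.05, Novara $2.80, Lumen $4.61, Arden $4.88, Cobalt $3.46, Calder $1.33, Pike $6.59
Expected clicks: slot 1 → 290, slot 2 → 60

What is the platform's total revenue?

Per-click bids in order: $7.05 (Quill) > $6.59 (Pike) > $4.88 (Arden) > …
Slot 1: Quill pays $6.59 × 290 = $1911.10
Slot 2: Pike pays $4.88 × 60 = $292.80
Total = $2203.90

Total revenue: $2203.90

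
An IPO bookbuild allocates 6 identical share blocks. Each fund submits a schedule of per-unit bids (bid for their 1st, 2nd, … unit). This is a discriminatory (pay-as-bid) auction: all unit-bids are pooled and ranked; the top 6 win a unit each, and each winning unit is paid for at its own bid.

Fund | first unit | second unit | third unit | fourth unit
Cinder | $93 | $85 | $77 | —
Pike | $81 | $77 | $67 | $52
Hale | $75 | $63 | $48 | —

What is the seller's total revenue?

Total revenue: $488

All unit-bids, highest first — top 6: 93 (Cinder-1), 85 (Cinder-2), 81 (Pike-1), 77 (Cinder-3), 77 (Pike-2), 75 (Hale-1)
Next rejected bid: $67 (not a price — pay-as-bid).
Each winning unit pays its own bid.
Revenue = 93 + 85 + 81 + 77 + 77 + 75 = $488.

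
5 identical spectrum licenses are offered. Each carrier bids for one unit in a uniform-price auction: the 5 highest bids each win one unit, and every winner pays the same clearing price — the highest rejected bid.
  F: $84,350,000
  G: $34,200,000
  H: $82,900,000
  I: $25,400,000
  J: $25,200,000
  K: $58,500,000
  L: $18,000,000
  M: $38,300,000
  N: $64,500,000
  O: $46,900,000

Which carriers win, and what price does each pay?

Sorting: 84,350,000 (F), 82,900,000 (H), 64,500,000 (N), 58,500,000 (K), 46,900,000 (O), 38,300,000 (M), 34,200,000 (G), …
The 5 highest are F, H, N, K, O.
Highest unsuccessful bid: $38,300,000 → clearing price.

F, H, N, K, O; each pays $38,300,000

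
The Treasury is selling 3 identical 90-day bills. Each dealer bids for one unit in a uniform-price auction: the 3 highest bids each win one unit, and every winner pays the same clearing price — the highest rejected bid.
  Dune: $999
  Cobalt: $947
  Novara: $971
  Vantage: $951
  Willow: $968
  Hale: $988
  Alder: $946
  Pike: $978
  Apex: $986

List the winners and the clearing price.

Dune, Hale, Apex; each pays $978

Bids ranked high→low: 999 (Dune), 988 (Hale), 986 (Apex), 978 (Pike), 971 (Novara), …
The 3 highest are Dune, Hale, Apex.
First losing bid is Pike's $978, which sets the uniform price.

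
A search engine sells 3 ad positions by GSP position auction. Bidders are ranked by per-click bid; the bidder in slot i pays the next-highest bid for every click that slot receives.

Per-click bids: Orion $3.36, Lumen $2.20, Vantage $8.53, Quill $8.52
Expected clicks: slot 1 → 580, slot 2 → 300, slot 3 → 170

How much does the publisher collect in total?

Per-click bids in order: $8.53 (Vantage) > $8.52 (Quill) > $3.36 (Orion) > $2.20 (Lumen)
Slot 1: Vantage pays $8.52 × 580 = $4941.60
Slot 2: Quill pays $3.36 × 300 = $1008.00
Slot 3: Orion pays $2.20 × 170 = $374.00
Total = $6323.60

Total revenue: $6323.60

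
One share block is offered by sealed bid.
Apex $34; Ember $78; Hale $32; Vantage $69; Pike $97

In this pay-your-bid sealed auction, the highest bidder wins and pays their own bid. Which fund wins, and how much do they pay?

Pay-your-bid sealed auction: the highest bidder wins and pays their own bid.
Bids in order: 97 (Pike) > 78 (Ember) > 69 (Vantage) > 34 (Apex) > 32 (Hale)
Pike is highest → pays own bid, $97.

Pike pays $97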